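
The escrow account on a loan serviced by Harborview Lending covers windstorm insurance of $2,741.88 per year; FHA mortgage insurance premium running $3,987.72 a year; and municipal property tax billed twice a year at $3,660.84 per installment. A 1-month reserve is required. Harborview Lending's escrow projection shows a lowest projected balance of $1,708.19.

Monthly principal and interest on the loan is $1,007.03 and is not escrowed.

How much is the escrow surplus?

Windstorm insurance = $2,741.88/yr
FHA mortgage insurance premium = $3,987.72/yr
Municipal property tax = $3,660.84 × 2 = $7,321.68/yr
Total annual escrow = $2,741.88 + $3,987.72 + $7,321.68 = $14,051.28
Monthly escrow = $14,051.28 ÷ 12 = $1,170.94
Required cushion = 1 × $1,170.94 = $1,170.94
Surplus = $1,708.19 − $1,170.94 = $537.25

$537.25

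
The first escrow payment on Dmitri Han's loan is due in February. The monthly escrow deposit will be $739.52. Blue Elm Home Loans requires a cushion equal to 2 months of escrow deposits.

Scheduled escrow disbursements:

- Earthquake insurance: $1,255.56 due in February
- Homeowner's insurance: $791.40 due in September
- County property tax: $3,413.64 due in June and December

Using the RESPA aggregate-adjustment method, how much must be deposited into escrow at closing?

$2,450.64

Cushion = 2 × $739.52 = $1,479.04
Trial balance (start $0, +$739.52 each month, − disbursements):
  Feb: +$739.52 − $1,255.56 → -$516.04
  Mar: +$739.52 → $223.48
  Apr: +$739.52 → $963.00
  May: +$739.52 → $1,702.52
  Jun: +$739.52 − $3,413.64 → -$971.60
  Jul: +$739.52 → -$232.08
  Aug: +$739.52 → $507.44
  Sep: +$739.52 − $791.40 → $455.56
  Oct: +$739.52 → $1,195.08
  Nov: +$739.52 → $1,934.60
  Dec: +$739.52 − $3,413.64 → -$739.52
  Jan: +$739.52 → $0.00
Lowest trial balance = -$971.60 (Jun)
Initial deposit = cushion − low point = $1,479.04 − (-$971.60) = $2,450.64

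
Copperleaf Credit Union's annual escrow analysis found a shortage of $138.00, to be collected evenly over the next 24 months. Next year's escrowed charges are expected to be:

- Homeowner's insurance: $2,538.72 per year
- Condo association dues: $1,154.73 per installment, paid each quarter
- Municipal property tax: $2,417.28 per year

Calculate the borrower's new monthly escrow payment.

$803.66

Homeowner's insurance — $2,538.72
Condo association dues — $1,154.73 × 4 = $4,618.92
Municipal property tax — $2,417.28
Total annual escrow = $2,538.72 + $4,618.92 + $2,417.28 = $9,574.92
Base monthly escrow = $9,574.92 ÷ 12 = $797.91
Shortage per month = $138.00 ÷ 24 = $5.75
New monthly escrow = $797.91 + $5.75 = $803.66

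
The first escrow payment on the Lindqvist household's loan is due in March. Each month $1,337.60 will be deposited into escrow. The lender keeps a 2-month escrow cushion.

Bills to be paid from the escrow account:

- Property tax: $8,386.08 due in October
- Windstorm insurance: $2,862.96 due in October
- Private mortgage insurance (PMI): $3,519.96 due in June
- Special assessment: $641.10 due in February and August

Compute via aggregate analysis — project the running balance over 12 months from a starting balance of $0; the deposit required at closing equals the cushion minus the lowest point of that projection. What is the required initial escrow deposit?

$7,384.50

Cushion = 2 × $1,337.60 = $2,675.20
Trial balance (start $0, +$1,337.60 each month, − disbursements):
  Mar: +$1,337.60 → $1,337.60
  Apr: +$1,337.60 → $2,675.20
  May: +$1,337.60 → $4,012.80
  Jun: +$1,337.60 − $3,519.96 → $1,830.44
  Jul: +$1,337.60 → $3,168.04
  Aug: +$1,337.60 − $641.10 → $3,864.54
  Sep: +$1,337.60 → $5,202.14
  Oct: +$1,337.60 − $11,249.04 → -$4,709.30
  Nov: +$1,337.60 → -$3,371.70
  Dec: +$1,337.60 → -$2,034.10
  Jan: +$1,337.60 → -$696.50
  Feb: +$1,337.60 − $641.10 → $0.00
Lowest trial balance = -$4,709.30 (Oct)
Initial deposit = cushion − low point = $2,675.20 − (-$4,709.30) = $7,384.50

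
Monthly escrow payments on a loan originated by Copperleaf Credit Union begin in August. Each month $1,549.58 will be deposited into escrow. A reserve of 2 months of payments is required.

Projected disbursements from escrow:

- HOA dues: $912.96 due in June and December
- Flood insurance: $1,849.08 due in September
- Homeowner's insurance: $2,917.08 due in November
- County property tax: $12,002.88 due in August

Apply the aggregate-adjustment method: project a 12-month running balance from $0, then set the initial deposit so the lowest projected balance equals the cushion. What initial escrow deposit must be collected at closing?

$13,851.96

Cushion = 2 × $1,549.58 = $3,099.16
Trial balance (start $0, +$1,549.58 each month, − disbursements):
  Aug: +$1,549.58 − $12,002.88 → -$10,453.30
  Sep: +$1,549.58 − $1,849.08 → -$10,752.80
  Oct: +$1,549.58 → -$9,203.22
  Nov: +$1,549.58 − $2,917.08 → -$10,570.72
  Dec: +$1,549.58 − $912.96 → -$9,934.10
  Jan: +$1,549.58 → -$8,384.52
  Feb: +$1,549.58 → -$6,834.94
  Mar: +$1,549.58 → -$5,285.36
  Apr: +$1,549.58 → -$3,735.78
  May: +$1,549.58 → -$2,186.20
  Jun: +$1,549.58 − $912.96 → -$1,549.58
  Jul: +$1,549.58 → $0.00
Lowest trial balance = -$10,752.80 (Sep)
Initial deposit = cushion − low point = $3,099.16 − (-$10,752.80) = $13,851.96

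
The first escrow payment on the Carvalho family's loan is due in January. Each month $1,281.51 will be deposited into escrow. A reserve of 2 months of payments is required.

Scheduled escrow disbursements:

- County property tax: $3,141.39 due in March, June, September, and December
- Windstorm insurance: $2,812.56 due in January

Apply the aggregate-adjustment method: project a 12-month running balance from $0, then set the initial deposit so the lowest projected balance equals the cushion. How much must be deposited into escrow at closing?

$4,672.44

Cushion = 2 × $1,281.51 = $2,563.02
Trial balance (start $0, +$1,281.51 each month, − disbursements):
  Jan: +$1,281.51 − $2,812.56 → -$1,531.05
  Feb: +$1,281.51 → -$249.54
  Mar: +$1,281.51 − $3,141.39 → -$2,109.42
  Apr: +$1,281.51 → -$827.91
  May: +$1,281.51 → $453.60
  Jun: +$1,281.51 − $3,141.39 → -$1,406.28
  Jul: +$1,281.51 → -$124.77
  Aug: +$1,281.51 → $1,156.74
  Sep: +$1,281.51 − $3,141.39 → -$703.14
  Oct: +$1,281.51 → $578.37
  Nov: +$1,281.51 → $1,859.88
  Dec: +$1,281.51 − $3,141.39 → $0.00
Lowest trial balance = -$2,109.42 (Mar)
Initial deposit = cushion − low point = $2,563.02 − (-$2,109.42) = $4,672.44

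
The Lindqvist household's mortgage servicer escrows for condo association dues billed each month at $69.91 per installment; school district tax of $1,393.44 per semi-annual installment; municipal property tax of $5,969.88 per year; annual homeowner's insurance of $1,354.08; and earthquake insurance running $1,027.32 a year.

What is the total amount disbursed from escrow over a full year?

$11,977.08

Condo association dues: $69.91 × 12 = $838.92/yr
School district tax: $1,393.44 × 2 = $2,786.88/yr
Municipal property tax: $5,969.88/yr
Homeowner's insurance: $1,354.08/yr
Earthquake insurance: $1,027.32/yr
Annual escrow total = $838.92 + $2,786.88 + $5,969.88 + $1,354.08 + $1,027.32 = $11,977.08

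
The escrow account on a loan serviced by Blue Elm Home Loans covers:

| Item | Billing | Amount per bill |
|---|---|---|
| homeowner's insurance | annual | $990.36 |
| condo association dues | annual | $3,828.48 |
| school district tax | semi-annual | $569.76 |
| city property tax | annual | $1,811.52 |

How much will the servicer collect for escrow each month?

Homeowner's insurance — $990.36 annually
Condo association dues — $3,828.48 annually
School district tax — $569.76 × 2 = $1,139.52 annually
City property tax — $1,811.52 annually
Total per year = $990.36 + $3,828.48 + $1,139.52 + $1,811.52 = $7,769.88
Base monthly escrow = $7,769.88 / 12 = $647.49

$647.49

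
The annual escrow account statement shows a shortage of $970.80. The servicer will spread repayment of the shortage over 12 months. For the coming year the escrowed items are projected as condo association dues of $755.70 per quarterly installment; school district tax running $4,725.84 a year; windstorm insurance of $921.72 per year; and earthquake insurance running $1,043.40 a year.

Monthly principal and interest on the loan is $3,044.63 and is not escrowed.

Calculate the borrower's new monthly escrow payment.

Condo association dues — $755.70 × 4 = $3,022.80/yr
School district tax — $4,725.84/yr
Windstorm insurance — $921.72/yr
Earthquake insurance — $1,043.40/yr
Annual escrow total = $3,022.80 + $4,725.84 + $921.72 + $1,043.40 = $9,713.76
Base monthly escrow = $9,713.76 ÷ 12 = $809.48
Shortage per month = $970.80 ÷ 12 = $80.90
New monthly escrow = $809.48 + $80.90 = $890.38

$890.38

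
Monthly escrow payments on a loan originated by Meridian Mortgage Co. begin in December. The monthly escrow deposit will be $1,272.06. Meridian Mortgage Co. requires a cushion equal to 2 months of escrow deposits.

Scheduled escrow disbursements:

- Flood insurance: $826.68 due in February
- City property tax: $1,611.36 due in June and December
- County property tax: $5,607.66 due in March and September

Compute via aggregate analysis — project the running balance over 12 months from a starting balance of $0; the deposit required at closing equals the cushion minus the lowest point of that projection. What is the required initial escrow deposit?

$5,501.58

Cushion = 2 × $1,272.06 = $2,544.12
Trial balance (start $0, +$1,272.06 each month, − disbursements):
  Dec: +$1,272.06 − $1,611.36 → -$339.30
  Jan: +$1,272.06 → $932.76
  Feb: +$1,272.06 − $826.68 → $1,378.14
  Mar: +$1,272.06 − $5,607.66 → -$2,957.46
  Apr: +$1,272.06 → -$1,685.40
  May: +$1,272.06 → -$413.34
  Jun: +$1,272.06 − $1,611.36 → -$752.64
  Jul: +$1,272.06 → $519.42
  Aug: +$1,272.06 → $1,791.48
  Sep: +$1,272.06 − $5,607.66 → -$2,544.12
  Oct: +$1,272.06 → -$1,272.06
  Nov: +$1,272.06 → $0.00
Lowest trial balance = -$2,957.46 (Mar)
Initial deposit = cushion − low point = $2,544.12 − (-$2,957.46) = $5,501.58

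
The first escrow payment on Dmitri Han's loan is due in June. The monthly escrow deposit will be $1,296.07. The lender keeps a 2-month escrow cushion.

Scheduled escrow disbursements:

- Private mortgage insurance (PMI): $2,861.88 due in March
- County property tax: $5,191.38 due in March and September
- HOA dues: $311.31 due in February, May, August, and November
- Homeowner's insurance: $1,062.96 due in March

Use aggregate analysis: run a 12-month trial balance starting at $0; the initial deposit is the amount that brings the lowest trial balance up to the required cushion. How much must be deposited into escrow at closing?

Cushion = 2 × $1,296.07 = $2,592.14
Trial balance (start $0, +$1,296.07 each month, − disbursements):
  Jun: +$1,296.07 → $1,296.07
  Jul: +$1,296.07 → $2,592.14
  Aug: +$1,296.07 − $311.31 → $3,576.90
  Sep: +$1,296.07 − $5,191.38 → -$318.41
  Oct: +$1,296.07 → $977.66
  Nov: +$1,296.07 − $311.31 → $1,962.42
  Dec: +$1,296.07 → $3,258.49
  Jan: +$1,296.07 → $4,554.56
  Feb: +$1,296.07 − $311.31 → $5,539.32
  Mar: +$1,296.07 − $9,116.22 → -$2,280.83
  Apr: +$1,296.07 → -$984.76
  May: +$1,296.07 − $311.31 → $0.00
Lowest trial balance = -$2,280.83 (Mar)
Initial deposit = cushion − low point = $2,592.14 − (-$2,280.83) = $4,872.97

$4,872.97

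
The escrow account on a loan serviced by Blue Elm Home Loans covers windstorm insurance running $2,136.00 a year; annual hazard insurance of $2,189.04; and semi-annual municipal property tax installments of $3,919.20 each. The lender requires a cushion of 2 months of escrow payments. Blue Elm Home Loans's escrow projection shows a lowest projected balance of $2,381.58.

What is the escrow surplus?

$354.34

Windstorm insurance = $2,136.00 annually
Hazard insurance = $2,189.04 annually
Municipal property tax = $3,919.20 × 2 = $7,838.40 annually
Annual escrow total = $2,136.00 + $2,189.04 + $7,838.40 = $12,163.44
Monthly = $12,163.44 ÷ 12 = $1,013.62
Required cushion = 2 × $1,013.62 = $2,027.24
Excess over cushion: $2,381.58 − $2,027.24 = $354.34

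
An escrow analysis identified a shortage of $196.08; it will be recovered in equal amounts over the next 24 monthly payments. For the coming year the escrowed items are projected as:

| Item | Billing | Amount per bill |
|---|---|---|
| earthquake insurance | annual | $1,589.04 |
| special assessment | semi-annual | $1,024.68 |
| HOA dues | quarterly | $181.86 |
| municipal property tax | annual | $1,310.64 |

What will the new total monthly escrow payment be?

Earthquake insurance = $1,589.04/yr
Special assessment = $1,024.68 × 2 = $2,049.36/yr
HOA dues = $181.86 × 4 = $727.44/yr
Municipal property tax = $1,310.64/yr
Annual escrow total = $5,676.48
Monthly escrow = $5,676.48 / 12 = $473.04
Shortage per month = $196.08 / 24 = $8.17
Adjusted monthly = $473.04 + $8.17 = $481.21

$481.21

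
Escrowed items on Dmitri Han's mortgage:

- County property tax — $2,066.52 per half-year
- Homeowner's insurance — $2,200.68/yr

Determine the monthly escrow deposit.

County property tax: $2,066.52 × 2 = $4,133.04 annually
Homeowner's insurance: $2,200.68 annually
Combined annual = $4,133.04 + $2,200.68 = $6,333.72
Monthly = $6,333.72 ÷ 12 = $527.81

$527.81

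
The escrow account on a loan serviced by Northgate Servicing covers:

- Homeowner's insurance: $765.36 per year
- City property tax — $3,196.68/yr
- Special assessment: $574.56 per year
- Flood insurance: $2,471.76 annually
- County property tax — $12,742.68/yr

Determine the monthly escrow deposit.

Homeowner's insurance = $765.36 per year
City property tax = $3,196.68 per year
Special assessment = $574.56 per year
Flood insurance = $2,471.76 per year
County property tax = $12,742.68 per year
Yearly total = $765.36 + $3,196.68 + $574.56 + $2,471.76 + $12,742.68 = $19,751.04
Monthly = $19,751.04 ÷ 12 = $1,645.92

$1,645.92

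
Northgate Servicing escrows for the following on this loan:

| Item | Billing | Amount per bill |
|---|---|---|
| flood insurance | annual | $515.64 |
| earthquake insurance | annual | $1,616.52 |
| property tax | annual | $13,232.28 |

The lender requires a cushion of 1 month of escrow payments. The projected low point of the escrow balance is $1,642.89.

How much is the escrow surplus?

$362.52

Flood insurance — $515.64
Earthquake insurance — $1,616.52
Property tax — $13,232.28
Yearly total = $15,364.44
Monthly escrow = $15,364.44 ÷ 12 = $1,280.37
Required reserve = 1 × $1,280.37 = $1,280.37
Excess over cushion: $1,642.89 − $1,280.37 = $362.52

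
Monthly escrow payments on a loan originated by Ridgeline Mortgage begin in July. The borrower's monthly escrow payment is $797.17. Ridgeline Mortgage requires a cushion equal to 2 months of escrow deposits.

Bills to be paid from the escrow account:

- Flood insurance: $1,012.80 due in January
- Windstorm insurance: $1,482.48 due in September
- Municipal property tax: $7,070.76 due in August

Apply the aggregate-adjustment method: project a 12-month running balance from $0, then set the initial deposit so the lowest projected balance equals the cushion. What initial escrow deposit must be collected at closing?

$7,756.07

Cushion = 2 × $797.17 = $1,594.34
Trial balance (start $0, +$797.17 each month, − disbursements):
  Jul: +$797.17 → $797.17
  Aug: +$797.17 − $7,070.76 → -$5,476.42
  Sep: +$797.17 − $1,482.48 → -$6,161.73
  Oct: +$797.17 → -$5,364.56
  Nov: +$797.17 → -$4,567.39
  Dec: +$797.17 → -$3,770.22
  Jan: +$797.17 − $1,012.80 → -$3,985.85
  Feb: +$797.17 → -$3,188.68
  Mar: +$797.17 → -$2,391.51
  Apr: +$797.17 → -$1,594.34
  May: +$797.17 → -$797.17
  Jun: +$797.17 → $0.00
Lowest trial balance = -$6,161.73 (Sep)
Initial deposit = cushion − low point = $1,594.34 − (-$6,161.73) = $7,756.07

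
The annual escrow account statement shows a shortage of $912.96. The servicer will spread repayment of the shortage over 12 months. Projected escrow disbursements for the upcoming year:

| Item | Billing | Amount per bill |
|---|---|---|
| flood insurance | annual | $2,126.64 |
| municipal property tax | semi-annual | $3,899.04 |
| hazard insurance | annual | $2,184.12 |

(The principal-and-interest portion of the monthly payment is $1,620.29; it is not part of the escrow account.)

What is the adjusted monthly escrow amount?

Flood insurance: $2,126.64
Municipal property tax: $3,899.04 × 2 = $7,798.08
Hazard insurance: $2,184.12
Annual escrow total = $12,108.84
Monthly = $12,108.84 / 12 = $1,009.07
Monthly shortage recovery: $912.96 ÷ 12 = $76.08
Adjusted monthly = $1,009.07 + $76.08 = $1,085.15

$1,085.15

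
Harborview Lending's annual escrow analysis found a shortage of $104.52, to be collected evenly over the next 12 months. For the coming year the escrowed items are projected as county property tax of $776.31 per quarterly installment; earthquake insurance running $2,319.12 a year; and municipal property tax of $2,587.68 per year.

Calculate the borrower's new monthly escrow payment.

County property tax = $776.31 × 4 = $3,105.24
Earthquake insurance = $2,319.12
Municipal property tax = $2,587.68
Total per year = $8,012.04
Base monthly escrow = $8,012.04 / 12 = $667.67
Monthly shortage recovery: $104.52 / 12 = $8.71
New monthly escrow = $667.67 + $8.71 = $676.38

$676.38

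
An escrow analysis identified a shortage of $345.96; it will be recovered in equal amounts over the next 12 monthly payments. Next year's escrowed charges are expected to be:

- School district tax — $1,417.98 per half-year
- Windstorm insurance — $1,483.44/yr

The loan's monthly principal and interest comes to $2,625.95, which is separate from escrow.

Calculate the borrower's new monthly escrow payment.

$388.78

School district tax — $1,417.98 × 2 = $2,835.96 annually
Windstorm insurance — $1,483.44 annually
Annual escrow total = $2,835.96 + $1,483.44 = $4,319.40
Per month = $4,319.40 / 12 = $359.95
Monthly shortage recovery: $345.96 / 12 = $28.83
New monthly escrow = $359.95 + $28.83 = $388.78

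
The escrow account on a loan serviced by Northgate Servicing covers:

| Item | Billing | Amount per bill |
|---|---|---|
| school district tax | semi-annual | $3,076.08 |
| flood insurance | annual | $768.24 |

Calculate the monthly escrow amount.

School district tax = $3,076.08 × 2 = $6,152.16 annually
Flood insurance = $768.24 annually
Annual escrow total = $6,152.16 + $768.24 = $6,920.40
Per month = $6,920.40 ÷ 12 = $576.70

$576.70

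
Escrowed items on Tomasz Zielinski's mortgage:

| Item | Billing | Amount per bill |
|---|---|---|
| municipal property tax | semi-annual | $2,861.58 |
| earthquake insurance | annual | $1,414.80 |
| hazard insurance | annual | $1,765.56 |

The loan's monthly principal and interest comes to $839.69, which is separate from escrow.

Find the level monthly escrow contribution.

$741.96

Municipal property tax — $2,861.58 × 2 = $5,723.16
Earthquake insurance — $1,414.80
Hazard insurance — $1,765.56
Yearly total = $5,723.16 + $1,414.80 + $1,765.56 = $8,903.52
Monthly escrow = $8,903.52 / 12 = $741.96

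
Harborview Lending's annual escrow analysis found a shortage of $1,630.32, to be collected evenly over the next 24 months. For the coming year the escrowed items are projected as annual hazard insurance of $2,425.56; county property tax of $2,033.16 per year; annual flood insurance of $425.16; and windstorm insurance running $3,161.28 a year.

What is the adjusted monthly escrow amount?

Hazard insurance — $2,425.56 per year
County property tax — $2,033.16 per year
Flood insurance — $425.16 per year
Windstorm insurance — $3,161.28 per year
Yearly total = $8,045.16
Monthly = $8,045.16 ÷ 12 = $670.43
Shortage per month = $1,630.32 / 24 = $67.93
Adjusted monthly = $670.43 + $67.93 = $738.36

$738.36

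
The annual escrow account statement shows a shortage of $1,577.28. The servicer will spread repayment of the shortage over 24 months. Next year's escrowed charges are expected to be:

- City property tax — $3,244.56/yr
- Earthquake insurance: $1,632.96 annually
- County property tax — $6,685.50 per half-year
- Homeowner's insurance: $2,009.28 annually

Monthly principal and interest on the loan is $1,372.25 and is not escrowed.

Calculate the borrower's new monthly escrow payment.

City property tax — $3,244.56/yr
Earthquake insurance — $1,632.96/yr
County property tax — $6,685.50 × 2 = $13,371.00/yr
Homeowner's insurance — $2,009.28/yr
Total per year = $3,244.56 + $1,632.96 + $13,371.00 + $2,009.28 = $20,257.80
Per month = $20,257.80 / 12 = $1,688.15
Shortage per month = $1,577.28 ÷ 24 = $65.72
New monthly escrow = $1,688.15 + $65.72 = $1,753.87

$1,753.87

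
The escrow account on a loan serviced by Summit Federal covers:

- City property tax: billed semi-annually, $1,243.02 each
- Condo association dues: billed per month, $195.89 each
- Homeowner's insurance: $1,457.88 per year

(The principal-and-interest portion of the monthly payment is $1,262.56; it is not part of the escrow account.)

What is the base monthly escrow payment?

City property tax = $1,243.02 × 2 = $2,486.04 annually
Condo association dues = $195.89 × 12 = $2,350.68 annually
Homeowner's insurance = $1,457.88 annually
Total per year = $6,294.60
Monthly = $6,294.60 / 12 = $524.55

$524.55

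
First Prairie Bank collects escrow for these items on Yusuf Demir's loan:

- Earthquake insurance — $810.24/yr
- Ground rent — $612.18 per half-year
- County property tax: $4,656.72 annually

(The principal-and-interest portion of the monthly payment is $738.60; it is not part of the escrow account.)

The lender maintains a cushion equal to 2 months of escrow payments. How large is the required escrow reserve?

$1,115.22

Earthquake insurance = $810.24 annually
Ground rent = $612.18 × 2 = $1,224.36 annually
County property tax = $4,656.72 annually
Yearly total = $810.24 + $1,224.36 + $4,656.72 = $6,691.32
Per month = $6,691.32 ÷ 12 = $557.61
Reserve = 2 × $557.61 = $1,115.22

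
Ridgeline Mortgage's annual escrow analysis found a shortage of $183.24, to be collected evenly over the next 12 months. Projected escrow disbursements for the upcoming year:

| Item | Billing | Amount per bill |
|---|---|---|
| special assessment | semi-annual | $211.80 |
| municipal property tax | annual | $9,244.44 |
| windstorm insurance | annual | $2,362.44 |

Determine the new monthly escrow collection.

Special assessment: $211.80 × 2 = $423.60/yr
Municipal property tax: $9,244.44/yr
Windstorm insurance: $2,362.44/yr
Annual escrow total = $12,030.48
Base monthly escrow = $12,030.48 ÷ 12 = $1,002.54
Monthly shortage recovery: $183.24 / 12 = $15.27
New monthly escrow = $1,002.54 + $15.27 = $1,017.81

$1,017.81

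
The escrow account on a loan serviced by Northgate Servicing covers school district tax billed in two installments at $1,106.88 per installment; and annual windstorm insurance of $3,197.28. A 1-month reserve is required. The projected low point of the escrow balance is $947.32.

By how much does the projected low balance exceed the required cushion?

School district tax — $1,106.88 × 2 = $2,213.76/yr
Windstorm insurance — $3,197.28/yr
Yearly total = $2,213.76 + $3,197.28 = $5,411.04
Monthly = $5,411.04 / 12 = $450.92
Required cushion = 1 × $450.92 = $450.92
Surplus = $947.32 − $450.92 = $496.40

$496.40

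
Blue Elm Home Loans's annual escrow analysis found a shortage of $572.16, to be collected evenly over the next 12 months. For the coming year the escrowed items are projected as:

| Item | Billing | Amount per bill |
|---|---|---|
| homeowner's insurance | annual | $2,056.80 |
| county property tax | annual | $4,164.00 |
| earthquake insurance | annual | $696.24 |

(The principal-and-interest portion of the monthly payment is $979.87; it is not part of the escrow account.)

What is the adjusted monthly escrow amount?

Homeowner's insurance: $2,056.80 per year
County property tax: $4,164.00 per year
Earthquake insurance: $696.24 per year
Total per year = $2,056.80 + $4,164.00 + $696.24 = $6,917.04
Per month = $6,917.04 ÷ 12 = $576.42
Shortage spread = $572.16 ÷ 12 = $47.68/mo
New monthly escrow = $576.42 + $47.68 = $624.10

$624.10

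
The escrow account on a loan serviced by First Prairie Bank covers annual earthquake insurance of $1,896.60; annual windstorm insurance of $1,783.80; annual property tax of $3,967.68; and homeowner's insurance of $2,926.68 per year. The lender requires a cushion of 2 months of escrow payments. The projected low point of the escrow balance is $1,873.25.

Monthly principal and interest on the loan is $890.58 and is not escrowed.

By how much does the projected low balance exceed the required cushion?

$110.79

Earthquake insurance = $1,896.60/yr
Windstorm insurance = $1,783.80/yr
Property tax = $3,967.68/yr
Homeowner's insurance = $2,926.68/yr
Yearly total = $1,896.60 + $1,783.80 + $3,967.68 + $2,926.68 = $10,574.76
Monthly escrow = $10,574.76 ÷ 12 = $881.23
Required cushion = 2 × $881.23 = $1,762.46
Excess over cushion: $1,873.25 − $1,762.46 = $110.79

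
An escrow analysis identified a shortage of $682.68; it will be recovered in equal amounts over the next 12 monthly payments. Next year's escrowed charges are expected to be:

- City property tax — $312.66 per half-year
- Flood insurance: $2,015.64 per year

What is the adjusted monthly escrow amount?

$276.97

City property tax: $312.66 × 2 = $625.32/yr
Flood insurance: $2,015.64/yr
Yearly total = $625.32 + $2,015.64 = $2,640.96
Per month = $2,640.96 ÷ 12 = $220.08
Shortage per month = $682.68 / 12 = $56.89
Adjusted monthly = $220.08 + $56.89 = $276.97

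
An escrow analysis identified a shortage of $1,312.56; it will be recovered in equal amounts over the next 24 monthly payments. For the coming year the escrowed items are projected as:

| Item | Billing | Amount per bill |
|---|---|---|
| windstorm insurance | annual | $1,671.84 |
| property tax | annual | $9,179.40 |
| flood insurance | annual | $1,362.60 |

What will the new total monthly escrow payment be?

$1,072.51

Windstorm insurance = $1,671.84 annually
Property tax = $9,179.40 annually
Flood insurance = $1,362.60 annually
Total per year = $1,671.84 + $9,179.40 + $1,362.60 = $12,213.84
Per month = $12,213.84 / 12 = $1,017.82
Shortage spread = $1,312.56 / 24 = $54.69/mo
New monthly escrow = $1,017.82 + $54.69 = $1,072.51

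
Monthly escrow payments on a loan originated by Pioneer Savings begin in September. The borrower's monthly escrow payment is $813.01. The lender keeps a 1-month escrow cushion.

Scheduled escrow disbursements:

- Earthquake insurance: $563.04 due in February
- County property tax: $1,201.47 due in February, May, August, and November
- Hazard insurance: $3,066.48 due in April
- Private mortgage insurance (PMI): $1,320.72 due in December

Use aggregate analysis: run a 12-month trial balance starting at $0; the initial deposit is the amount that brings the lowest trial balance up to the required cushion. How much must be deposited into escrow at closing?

$2,050.57

Cushion = 1 × $813.01 = $813.01
Trial balance (start $0, +$813.01 each month, − disbursements):
  Sep: +$813.01 → $813.01
  Oct: +$813.01 → $1,626.02
  Nov: +$813.01 − $1,201.47 → $1,237.56
  Dec: +$813.01 − $1,320.72 → $729.85
  Jan: +$813.01 → $1,542.86
  Feb: +$813.01 − $1,764.51 → $591.36
  Mar: +$813.01 → $1,404.37
  Apr: +$813.01 − $3,066.48 → -$849.10
  May: +$813.01 − $1,201.47 → -$1,237.56
  Jun: +$813.01 → -$424.55
  Jul: +$813.01 → $388.46
  Aug: +$813.01 − $1,201.47 → $0.00
Lowest trial balance = -$1,237.56 (May)
Initial deposit = cushion − low point = $813.01 − (-$1,237.56) = $2,050.57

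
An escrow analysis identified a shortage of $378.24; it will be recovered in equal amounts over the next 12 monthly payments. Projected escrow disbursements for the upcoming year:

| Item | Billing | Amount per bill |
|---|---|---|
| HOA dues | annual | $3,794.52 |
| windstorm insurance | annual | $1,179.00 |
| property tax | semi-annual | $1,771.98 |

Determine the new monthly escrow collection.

HOA dues = $3,794.52/yr
Windstorm insurance = $1,179.00/yr
Property tax = $1,771.98 × 2 = $3,543.96/yr
Annual escrow total = $8,517.48
Per month = $8,517.48 ÷ 12 = $709.79
Monthly shortage recovery: $378.24 / 12 = $31.52
Adjusted monthly = $709.79 + $31.52 = $741.31

$741.31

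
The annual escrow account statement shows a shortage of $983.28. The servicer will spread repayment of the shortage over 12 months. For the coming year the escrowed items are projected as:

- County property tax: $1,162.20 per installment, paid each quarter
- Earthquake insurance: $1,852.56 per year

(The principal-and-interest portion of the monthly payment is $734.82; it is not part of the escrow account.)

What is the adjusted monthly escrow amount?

$623.72

County property tax = $1,162.20 × 4 = $4,648.80
Earthquake insurance = $1,852.56
Total annual escrow = $4,648.80 + $1,852.56 = $6,501.36
Monthly escrow = $6,501.36 / 12 = $541.78
Shortage per month = $983.28 / 12 = $81.94
Adjusted monthly = $541.78 + $81.94 = $623.72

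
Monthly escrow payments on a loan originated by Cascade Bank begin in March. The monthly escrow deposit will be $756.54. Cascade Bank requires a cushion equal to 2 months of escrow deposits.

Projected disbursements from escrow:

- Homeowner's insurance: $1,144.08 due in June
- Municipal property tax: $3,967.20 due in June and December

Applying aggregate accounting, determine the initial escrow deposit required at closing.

$3,598.20

Cushion = 2 × $756.54 = $1,513.08
Trial balance (start $0, +$756.54 each month, − disbursements):
  Mar: +$756.54 → $756.54
  Apr: +$756.54 → $1,513.08
  May: +$756.54 → $2,269.62
  Jun: +$756.54 − $5,111.28 → -$2,085.12
  Jul: +$756.54 → -$1,328.58
  Aug: +$756.54 → -$572.04
  Sep: +$756.54 → $184.50
  Oct: +$756.54 → $941.04
  Nov: +$756.54 → $1,697.58
  Dec: +$756.54 − $3,967.20 → -$1,513.08
  Jan: +$756.54 → -$756.54
  Feb: +$756.54 → $0.00
Lowest trial balance = -$2,085.12 (Jun)
Initial deposit = cushion − low point = $1,513.08 − (-$2,085.12) = $3,598.20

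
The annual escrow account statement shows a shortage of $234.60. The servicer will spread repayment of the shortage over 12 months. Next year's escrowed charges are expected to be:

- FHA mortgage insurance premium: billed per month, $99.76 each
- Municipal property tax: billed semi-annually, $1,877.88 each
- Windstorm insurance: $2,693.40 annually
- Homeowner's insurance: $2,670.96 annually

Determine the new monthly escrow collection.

FHA mortgage insurance premium = $99.76 × 12 = $1,197.12 per year
Municipal property tax = $1,877.88 × 2 = $3,755.76 per year
Windstorm insurance = $2,693.40 per year
Homeowner's insurance = $2,670.96 per year
Yearly total = $1,197.12 + $3,755.76 + $2,693.40 + $2,670.96 = $10,317.24
Base monthly escrow = $10,317.24 / 12 = $859.77
Shortage per month = $234.60 / 12 = $19.55
New monthly escrow = $859.77 + $19.55 = $879.32

$879.32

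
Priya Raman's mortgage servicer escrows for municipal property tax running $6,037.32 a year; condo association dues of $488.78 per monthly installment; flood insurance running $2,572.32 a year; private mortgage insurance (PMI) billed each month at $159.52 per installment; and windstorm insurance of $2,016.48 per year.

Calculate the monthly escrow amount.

Municipal property tax = $6,037.32
Condo association dues = $488.78 × 12 = $5,865.36
Flood insurance = $2,572.32
Private mortgage insurance (PMI) = $159.52 × 12 = $1,914.24
Windstorm insurance = $2,016.48
Total per year = $6,037.32 + $5,865.36 + $2,572.32 + $1,914.24 + $2,016.48 = $18,405.72
Monthly = $18,405.72 / 12 = $1,533.81

$1,533.81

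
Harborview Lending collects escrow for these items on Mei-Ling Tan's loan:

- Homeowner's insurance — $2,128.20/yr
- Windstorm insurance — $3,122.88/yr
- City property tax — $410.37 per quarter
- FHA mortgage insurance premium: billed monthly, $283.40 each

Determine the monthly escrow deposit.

$857.78

Homeowner's insurance = $2,128.20 per year
Windstorm insurance = $3,122.88 per year
City property tax = $410.37 × 4 = $1,641.48 per year
FHA mortgage insurance premium = $283.40 × 12 = $3,400.80 per year
Total per year = $10,293.36
Monthly = $10,293.36 / 12 = $857.78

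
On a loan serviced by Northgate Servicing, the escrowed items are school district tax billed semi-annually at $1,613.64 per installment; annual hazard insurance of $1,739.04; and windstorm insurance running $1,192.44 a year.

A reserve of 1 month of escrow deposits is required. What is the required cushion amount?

School district tax — $1,613.64 × 2 = $3,227.28 annually
Hazard insurance — $1,739.04 annually
Windstorm insurance — $1,192.44 annually
Combined annual = $6,158.76
Monthly = $6,158.76 / 12 = $513.23
Reserve = 1 × $513.23 = $513.23

$513.23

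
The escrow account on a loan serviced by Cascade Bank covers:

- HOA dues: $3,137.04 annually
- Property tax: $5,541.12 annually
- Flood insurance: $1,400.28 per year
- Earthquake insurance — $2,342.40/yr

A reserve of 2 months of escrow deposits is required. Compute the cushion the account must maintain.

HOA dues — $3,137.04/yr
Property tax — $5,541.12/yr
Flood insurance — $1,400.28/yr
Earthquake insurance — $2,342.40/yr
Total per year = $3,137.04 + $5,541.12 + $1,400.28 + $2,342.40 = $12,420.84
Per month = $12,420.84 / 12 = $1,035.07
Reserve = 2 × $1,035.07 = $2,070.14

$2,070.14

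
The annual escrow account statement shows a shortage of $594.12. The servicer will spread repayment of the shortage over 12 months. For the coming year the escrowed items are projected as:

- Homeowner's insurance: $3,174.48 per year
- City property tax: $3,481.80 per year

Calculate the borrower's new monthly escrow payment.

$604.20

Homeowner's insurance = $3,174.48 annually
City property tax = $3,481.80 annually
Annual escrow total = $3,174.48 + $3,481.80 = $6,656.28
Monthly escrow = $6,656.28 ÷ 12 = $554.69
Monthly shortage recovery: $594.12 ÷ 12 = $49.51
New monthly escrow = $554.69 + $49.51 = $604.20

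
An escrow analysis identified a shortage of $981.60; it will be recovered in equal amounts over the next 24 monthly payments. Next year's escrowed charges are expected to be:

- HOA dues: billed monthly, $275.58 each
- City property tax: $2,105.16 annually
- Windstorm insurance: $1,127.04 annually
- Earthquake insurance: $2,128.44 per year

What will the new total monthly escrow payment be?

$763.20

HOA dues — $275.58 × 12 = $3,306.96 per year
City property tax — $2,105.16 per year
Windstorm insurance — $1,127.04 per year
Earthquake insurance — $2,128.44 per year
Combined annual = $3,306.96 + $2,105.16 + $1,127.04 + $2,128.44 = $8,667.60
Per month = $8,667.60 / 12 = $722.30
Shortage spread = $981.60 ÷ 24 = $40.90/mo
New monthly escrow = $722.30 + $40.90 = $763.20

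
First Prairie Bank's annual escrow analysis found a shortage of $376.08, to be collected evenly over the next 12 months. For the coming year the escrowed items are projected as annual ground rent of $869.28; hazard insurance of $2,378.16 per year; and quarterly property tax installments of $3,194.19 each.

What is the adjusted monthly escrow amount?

$1,366.69

Ground rent = $869.28 annually
Hazard insurance = $2,378.16 annually
Property tax = $3,194.19 × 4 = $12,776.76 annually
Total annual escrow = $16,024.20
Monthly escrow = $16,024.20 / 12 = $1,335.35
Shortage per month = $376.08 / 12 = $31.34
Adjusted monthly = $1,335.35 + $31.34 = $1,366.69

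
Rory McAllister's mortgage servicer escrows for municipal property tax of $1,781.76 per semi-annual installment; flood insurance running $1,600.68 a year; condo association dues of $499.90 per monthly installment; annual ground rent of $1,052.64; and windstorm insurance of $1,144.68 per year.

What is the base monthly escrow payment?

Municipal property tax = $1,781.76 × 2 = $3,563.52 per year
Flood insurance = $1,600.68 per year
Condo association dues = $499.90 × 12 = $5,998.80 per year
Ground rent = $1,052.64 per year
Windstorm insurance = $1,144.68 per year
Total per year = $3,563.52 + $1,600.68 + $5,998.80 + $1,052.64 + $1,144.68 = $13,360.32
Per month = $13,360.32 / 12 = $1,113.36

$1,113.36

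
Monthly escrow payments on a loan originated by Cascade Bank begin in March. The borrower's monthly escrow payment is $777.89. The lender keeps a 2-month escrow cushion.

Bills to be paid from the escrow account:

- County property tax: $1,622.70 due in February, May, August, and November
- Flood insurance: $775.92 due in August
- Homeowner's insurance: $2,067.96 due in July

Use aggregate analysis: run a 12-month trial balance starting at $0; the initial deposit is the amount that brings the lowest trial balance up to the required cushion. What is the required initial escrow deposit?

$2,977.72

Cushion = 2 × $777.89 = $1,555.78
Trial balance (start $0, +$777.89 each month, − disbursements):
  Mar: +$777.89 → $777.89
  Apr: +$777.89 → $1,555.78
  May: +$777.89 − $1,622.70 → $710.97
  Jun: +$777.89 → $1,488.86
  Jul: +$777.89 − $2,067.96 → $198.79
  Aug: +$777.89 − $2,398.62 → -$1,421.94
  Sep: +$777.89 → -$644.05
  Oct: +$777.89 → $133.84
  Nov: +$777.89 − $1,622.70 → -$710.97
  Dec: +$777.89 → $66.92
  Jan: +$777.89 → $844.81
  Feb: +$777.89 − $1,622.70 → $0.00
Lowest trial balance = -$1,421.94 (Aug)
Initial deposit = cushion − low point = $1,555.78 − (-$1,421.94) = $2,977.72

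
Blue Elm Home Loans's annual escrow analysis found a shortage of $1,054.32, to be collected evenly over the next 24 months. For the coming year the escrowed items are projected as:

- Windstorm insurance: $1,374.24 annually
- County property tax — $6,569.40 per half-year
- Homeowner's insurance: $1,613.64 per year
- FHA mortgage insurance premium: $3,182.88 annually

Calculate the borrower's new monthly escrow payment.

Windstorm insurance — $1,374.24/yr
County property tax — $6,569.40 × 2 = $13,138.80/yr
Homeowner's insurance — $1,613.64/yr
FHA mortgage insurance premium — $3,182.88/yr
Yearly total = $1,374.24 + $13,138.80 + $1,613.64 + $3,182.88 = $19,309.56
Monthly = $19,309.56 / 12 = $1,609.13
Shortage per month = $1,054.32 / 24 = $43.93
Adjusted monthly = $1,609.13 + $43.93 = $1,653.06

$1,653.06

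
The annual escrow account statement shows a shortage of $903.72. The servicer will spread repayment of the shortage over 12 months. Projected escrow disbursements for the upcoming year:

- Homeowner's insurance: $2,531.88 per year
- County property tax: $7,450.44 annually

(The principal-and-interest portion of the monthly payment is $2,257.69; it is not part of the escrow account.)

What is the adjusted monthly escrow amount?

Homeowner's insurance = $2,531.88 annually
County property tax = $7,450.44 annually
Yearly total = $9,982.32
Monthly = $9,982.32 ÷ 12 = $831.86
Monthly shortage recovery: $903.72 / 12 = $75.31
New monthly escrow = $831.86 + $75.31 = $907.17

$907.17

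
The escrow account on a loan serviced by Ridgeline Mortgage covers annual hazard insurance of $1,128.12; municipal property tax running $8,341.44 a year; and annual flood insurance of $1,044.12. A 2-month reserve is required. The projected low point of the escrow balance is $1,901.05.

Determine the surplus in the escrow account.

Hazard insurance = $1,128.12 annually
Municipal property tax = $8,341.44 annually
Flood insurance = $1,044.12 annually
Combined annual = $10,513.68
Monthly escrow = $10,513.68 ÷ 12 = $876.14
Required reserve = 2 × $876.14 = $1,752.28
Excess over cushion: $1,901.05 − $1,752.28 = $148.77

$148.77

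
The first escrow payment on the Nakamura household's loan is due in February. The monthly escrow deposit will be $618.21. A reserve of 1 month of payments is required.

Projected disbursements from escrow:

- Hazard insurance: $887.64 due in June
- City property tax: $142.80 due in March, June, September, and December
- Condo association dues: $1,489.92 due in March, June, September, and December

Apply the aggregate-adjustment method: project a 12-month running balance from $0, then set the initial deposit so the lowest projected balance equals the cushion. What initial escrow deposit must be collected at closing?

$1,680.24

Cushion = 1 × $618.21 = $618.21
Trial balance (start $0, +$618.21 each month, − disbursements):
  Feb: +$618.21 → $618.21
  Mar: +$618.21 − $1,632.72 → -$396.30
  Apr: +$618.21 → $221.91
  May: +$618.21 → $840.12
  Jun: +$618.21 − $2,520.36 → -$1,062.03
  Jul: +$618.21 → -$443.82
  Aug: +$618.21 → $174.39
  Sep: +$618.21 − $1,632.72 → -$840.12
  Oct: +$618.21 → -$221.91
  Nov: +$618.21 → $396.30
  Dec: +$618.21 − $1,632.72 → -$618.21
  Jan: +$618.21 → $0.00
Lowest trial balance = -$1,062.03 (Jun)
Initial deposit = cushion − low point = $618.21 − (-$1,062.03) = $1,680.24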